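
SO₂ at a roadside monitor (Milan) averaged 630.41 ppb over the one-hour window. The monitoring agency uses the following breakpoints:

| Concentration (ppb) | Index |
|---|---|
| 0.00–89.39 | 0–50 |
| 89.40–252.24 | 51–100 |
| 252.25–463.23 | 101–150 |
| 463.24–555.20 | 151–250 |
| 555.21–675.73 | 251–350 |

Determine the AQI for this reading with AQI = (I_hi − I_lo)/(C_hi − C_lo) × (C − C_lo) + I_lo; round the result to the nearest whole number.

313

SO₂: row 555.21–675.73 (AQI 251–350). (350−251)·(630.41−555.21)/(675.73−555.21) + 251 = 99·75.20/120.52 + 251 ≈ 312.77 → 313.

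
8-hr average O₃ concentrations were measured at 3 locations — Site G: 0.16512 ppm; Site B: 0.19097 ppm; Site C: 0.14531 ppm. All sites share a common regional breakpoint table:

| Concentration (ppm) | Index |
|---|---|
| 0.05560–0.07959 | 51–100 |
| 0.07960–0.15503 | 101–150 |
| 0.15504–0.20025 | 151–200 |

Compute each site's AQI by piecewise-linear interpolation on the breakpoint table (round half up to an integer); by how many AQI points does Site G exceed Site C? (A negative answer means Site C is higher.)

Site G 0.16512: bracket 0.15504–0.20025 → index 151–200; slope 49/0.04521, offset 0.01008.
AQI = 151 + 49/0.04521·0.01008 ≈ 161.93 ⇒ 162.
Site B: row 0.15504–0.20025 (AQI 151–200). (200−151)·(0.19097−0.15504)/(0.20025−0.15504) + 151 = 49·0.03593/0.04521 + 151 ≈ 189.94 → 190.
Site C: 0.14531 lies in 0.07960–0.15503, so I_lo=101, I_hi=150, C_lo=0.07960, C_hi=0.15503.
(150−101)/(0.15503−0.07960) × (0.14531−0.07960) + 101 = 49/0.07543 × 0.06571 + 101 ≈ 143.69 → 144.
AQIs: Site G=162, Site B=190, Site C=144. Site G (162) − Site C (144) = 18.

18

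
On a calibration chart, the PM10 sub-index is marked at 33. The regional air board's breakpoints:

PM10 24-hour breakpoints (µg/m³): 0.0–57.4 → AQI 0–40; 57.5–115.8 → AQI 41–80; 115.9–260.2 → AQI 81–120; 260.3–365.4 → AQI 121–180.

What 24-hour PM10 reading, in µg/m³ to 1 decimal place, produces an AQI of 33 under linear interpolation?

AQI 33 lies in the 0–40 band, which corresponds to 0.0–57.4 µg/m³.
C = 0.0 + (33−0)×(57.4−0.0)/(40−0) = 0.0 + 33×57.4/40 ≈ 47.355 µg/m³ → 47.4 µg/m³ to 1 dp.

47.4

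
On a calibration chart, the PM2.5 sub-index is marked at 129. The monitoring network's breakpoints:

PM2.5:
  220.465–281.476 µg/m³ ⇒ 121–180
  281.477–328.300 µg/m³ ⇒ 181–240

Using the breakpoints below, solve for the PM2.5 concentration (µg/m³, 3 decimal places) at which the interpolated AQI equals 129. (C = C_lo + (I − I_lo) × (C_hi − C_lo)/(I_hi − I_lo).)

AQI 129 lies in the 121–180 band, which corresponds to 220.465–281.476 µg/m³.
C = 220.465 + (129−121)×(281.476−220.465)/(180−121) = 220.465 + 8×61.011/59 ≈ 228.73768 µg/m³ → 228.738 µg/m³ to 3 dp.

228.738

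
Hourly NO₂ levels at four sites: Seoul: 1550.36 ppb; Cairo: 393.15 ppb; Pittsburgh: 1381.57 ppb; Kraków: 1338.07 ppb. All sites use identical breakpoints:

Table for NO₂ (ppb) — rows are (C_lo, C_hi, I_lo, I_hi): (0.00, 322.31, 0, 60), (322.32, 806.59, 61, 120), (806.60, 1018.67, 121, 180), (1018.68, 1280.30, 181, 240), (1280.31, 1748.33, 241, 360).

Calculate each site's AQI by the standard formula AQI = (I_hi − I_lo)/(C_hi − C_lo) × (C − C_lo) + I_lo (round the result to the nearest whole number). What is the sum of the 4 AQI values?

Seoul 1550.36: bracket 1280.31–1748.33 → index 241–360; slope 119/468.02, offset 270.05.
AQI = 241 + 119/468.02·270.05 ≈ 309.66 ⇒ 310.
Cairo: row 322.32–806.59 (AQI 61–120). (120−61)·(393.15−322.32)/(806.59−322.32) + 61 = 59·70.83/484.27 + 61 ≈ 69.63 → 70.
Pittsburgh: 1381.57 lies in 1280.31–1748.33, so I_lo=241, I_hi=360, C_lo=1280.31, C_hi=1748.33.
(360−241)/(1748.33−1280.31) × (1381.57−1280.31) + 241 = 119/468.02 × 101.26 + 241 ≈ 266.75 → 267.
Kraków: 1338.07 ∈ [1280.31, 1748.33] ↔ index [241, 360].
241 + (1338.07−1280.31)·(360−241)/(1748.33−1280.31) = 241 + 57.76·119/468.02 ≈ 255.69, so AQI = 256.
AQIs: Seoul=310, Cairo=70, Pittsburgh=267, Kraków=256. Sum = 310 + 70 + 267 + 256 = 903.

903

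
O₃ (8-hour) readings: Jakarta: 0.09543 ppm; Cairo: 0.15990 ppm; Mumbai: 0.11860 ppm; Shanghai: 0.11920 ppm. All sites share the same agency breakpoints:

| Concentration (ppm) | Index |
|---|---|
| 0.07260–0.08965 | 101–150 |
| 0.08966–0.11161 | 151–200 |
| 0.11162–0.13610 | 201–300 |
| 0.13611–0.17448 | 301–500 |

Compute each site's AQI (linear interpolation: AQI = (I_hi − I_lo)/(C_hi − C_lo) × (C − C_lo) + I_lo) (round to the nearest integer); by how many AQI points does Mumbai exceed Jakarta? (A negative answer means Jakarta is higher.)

Jakarta: 0.09543 lies in 0.08966–0.11161, so I_lo=151, I_hi=200, C_lo=0.08966, C_hi=0.11161.
(200−151)/(0.11161−0.08966) × (0.09543−0.08966) + 151 = 49/0.02195 × 0.00577 + 151 ≈ 163.88 → 164.
Cairo: 0.15990 ∈ [0.13611, 0.17448] ↔ index [301, 500].
301 + (0.15990−0.13611)·(500−301)/(0.17448−0.13611) = 301 + 0.02379·199/0.03837 ≈ 424.38, so AQI = 424.
Mumbai: 0.11860 lies in 0.11162–0.13610, so I_lo=201, I_hi=300, C_lo=0.11162, C_hi=0.13610.
(300−201)/(0.13610−0.11162) × (0.11860−0.11162) + 201 = 99/0.02448 × 0.00698 + 201 ≈ 229.23 → 229.
Shanghai 0.11920: bracket 0.11162–0.13610 → index 201–300; slope 99/0.02448, offset 0.00758.
AQI = 201 + 99/0.02448·0.00758 ≈ 231.65 ⇒ 232.
AQIs: Jakarta=164, Cairo=424, Mumbai=229, Shanghai=232. Mumbai (229) − Jakarta (164) = 65.

65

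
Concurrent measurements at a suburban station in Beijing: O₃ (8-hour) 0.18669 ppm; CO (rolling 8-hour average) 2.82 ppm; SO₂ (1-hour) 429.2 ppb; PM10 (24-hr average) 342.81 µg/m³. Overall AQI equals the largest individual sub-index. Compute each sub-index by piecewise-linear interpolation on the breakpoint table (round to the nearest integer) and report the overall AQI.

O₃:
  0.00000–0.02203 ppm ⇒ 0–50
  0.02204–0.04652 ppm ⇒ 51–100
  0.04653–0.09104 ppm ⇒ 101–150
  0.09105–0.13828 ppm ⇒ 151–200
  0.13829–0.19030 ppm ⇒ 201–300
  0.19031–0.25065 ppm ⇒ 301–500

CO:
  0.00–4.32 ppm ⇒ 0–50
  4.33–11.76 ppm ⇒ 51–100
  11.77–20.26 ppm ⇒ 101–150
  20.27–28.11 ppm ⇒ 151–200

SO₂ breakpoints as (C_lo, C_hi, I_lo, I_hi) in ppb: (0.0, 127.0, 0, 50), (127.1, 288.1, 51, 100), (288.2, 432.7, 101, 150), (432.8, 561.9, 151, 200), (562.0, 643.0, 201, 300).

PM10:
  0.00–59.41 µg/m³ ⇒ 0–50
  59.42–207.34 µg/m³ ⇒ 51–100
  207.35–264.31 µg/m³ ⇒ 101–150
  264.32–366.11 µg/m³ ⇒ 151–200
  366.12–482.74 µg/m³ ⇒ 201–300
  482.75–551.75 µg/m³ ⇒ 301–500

O₃: 0.18669 ∈ [0.13829, 0.19030] ↔ index [201, 300].
201 + (0.18669−0.13829)·(300−201)/(0.19030−0.13829) = 201 + 0.04840·99/0.05201 ≈ 293.13, so AQI = 293.
CO 2.82: bracket 0.00–4.32 → index 0–50; slope 50/4.32, offset 2.82.
AQI = 0 + 50/4.32·2.82 ≈ 32.64 ⇒ 33.
SO₂: 429.2 lies in 288.2–432.7, so I_lo=101, I_hi=150, C_lo=288.2, C_hi=432.7.
(150−101)/(432.7−288.2) × (429.2−288.2) + 101 = 49/144.5 × 141.0 + 101 ≈ 148.81 → 149.
PM10 342.81: bracket 264.32–366.11 → index 151–200; slope 49/101.79, offset 78.49.
AQI = 151 + 49/101.79·78.49 ≈ 188.78 ⇒ 189.
Sub-indices: O₃→293, CO→33, SO₂→149, PM10→189. Overall AQI = max = 293; dominant pollutant is O₃.

293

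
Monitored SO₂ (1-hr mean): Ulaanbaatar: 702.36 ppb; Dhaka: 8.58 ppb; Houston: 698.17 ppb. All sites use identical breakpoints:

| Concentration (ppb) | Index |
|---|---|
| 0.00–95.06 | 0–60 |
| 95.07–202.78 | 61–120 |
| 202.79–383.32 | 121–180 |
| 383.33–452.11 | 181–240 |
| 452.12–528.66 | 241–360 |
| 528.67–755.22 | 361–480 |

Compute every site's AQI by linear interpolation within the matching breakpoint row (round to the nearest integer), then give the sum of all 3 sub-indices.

Ulaanbaatar: 702.36 lies in 528.67–755.22, so I_lo=361, I_hi=480, C_lo=528.67, C_hi=755.22.
(480−361)/(755.22−528.67) × (702.36−528.67) + 361 = 119/226.55 × 173.69 + 361 ≈ 452.23 → 452.
Dhaka: 8.58 lies in 0.00–95.06, so I_lo=0, I_hi=60, C_lo=0.00, C_hi=95.06.
(60−0)/(95.06−0.00) × (8.58−0.00) + 0 = 60/95.06 × 8.58 + 0 ≈ 5.42 → 5.
Houston: row 528.67–755.22 (AQI 361–480). (480−361)·(698.17−528.67)/(755.22−528.67) + 361 = 119·169.50/226.55 + 361 ≈ 450.03 → 450.
AQIs: Ulaanbaatar=452, Dhaka=5, Houston=450. Sum = 452 + 5 + 450 = 907.

907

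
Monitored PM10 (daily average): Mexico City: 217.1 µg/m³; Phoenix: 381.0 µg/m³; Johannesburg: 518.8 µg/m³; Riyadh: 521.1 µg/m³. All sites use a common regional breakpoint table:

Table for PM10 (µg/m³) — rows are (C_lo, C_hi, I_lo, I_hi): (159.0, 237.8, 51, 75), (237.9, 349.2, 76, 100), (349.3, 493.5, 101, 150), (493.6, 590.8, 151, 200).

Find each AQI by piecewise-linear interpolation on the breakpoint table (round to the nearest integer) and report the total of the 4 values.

510

Mexico City: 217.1 lies in 159.0–237.8, so I_lo=51, I_hi=75, C_lo=159.0, C_hi=237.8.
(75−51)/(237.8−159.0) × (217.1−159.0) + 51 = 24/78.8 × 58.1 + 51 ≈ 68.70 → 69.
Phoenix: 381.0 ∈ [349.3, 493.5] ↔ index [101, 150].
101 + (381.0−349.3)·(150−101)/(493.5−349.3) = 101 + 31.7·49/144.2 ≈ 111.77, so AQI = 112.
Johannesburg: 518.8 lies in 493.6–590.8, so I_lo=151, I_hi=200, C_lo=493.6, C_hi=590.8.
(200−151)/(590.8−493.6) × (518.8−493.6) + 151 = 49/97.2 × 25.2 + 151 ≈ 163.70 → 164.
Riyadh: 521.1 ∈ [493.6, 590.8] ↔ index [151, 200].
151 + (521.1−493.6)·(200−151)/(590.8−493.6) = 151 + 27.5·49/97.2 ≈ 164.86, so AQI = 165.
AQIs: Mexico City=69, Phoenix=112, Johannesburg=164, Riyadh=165. Sum = 69 + 112 + 164 + 165 = 510.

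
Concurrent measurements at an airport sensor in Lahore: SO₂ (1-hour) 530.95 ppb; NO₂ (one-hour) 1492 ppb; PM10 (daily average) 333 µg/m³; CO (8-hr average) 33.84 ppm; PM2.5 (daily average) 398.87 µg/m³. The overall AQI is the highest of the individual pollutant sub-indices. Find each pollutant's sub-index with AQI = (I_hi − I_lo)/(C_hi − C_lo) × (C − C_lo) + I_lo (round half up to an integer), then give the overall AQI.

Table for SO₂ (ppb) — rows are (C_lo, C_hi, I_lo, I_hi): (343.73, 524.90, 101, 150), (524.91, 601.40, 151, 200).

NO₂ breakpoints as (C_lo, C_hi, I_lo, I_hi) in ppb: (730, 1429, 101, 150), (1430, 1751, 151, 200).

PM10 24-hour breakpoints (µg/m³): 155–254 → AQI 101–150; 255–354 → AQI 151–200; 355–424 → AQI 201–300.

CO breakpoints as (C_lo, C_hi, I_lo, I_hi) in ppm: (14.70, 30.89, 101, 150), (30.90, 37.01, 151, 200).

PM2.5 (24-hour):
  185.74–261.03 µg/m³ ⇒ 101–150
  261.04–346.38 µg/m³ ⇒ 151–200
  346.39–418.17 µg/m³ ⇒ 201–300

SO₂: 530.95 lies in 524.91–601.40, so I_lo=151, I_hi=200, C_lo=524.91, C_hi=601.40.
(200−151)/(601.40−524.91) × (530.95−524.91) + 151 = 49/76.49 × 6.04 + 151 ≈ 154.87 → 155.
NO₂: row 1430–1751 (AQI 151–200). (200−151)·(1492−1430)/(1751−1430) + 151 = 49·62/321 + 151 ≈ 160.46 → 160.
PM10: row 255–354 (AQI 151–200). (200−151)·(333−255)/(354−255) + 151 = 49·78/99 + 151 ≈ 189.61 → 190.
CO: 33.84 lies in 30.90–37.01, so I_lo=151, I_hi=200, C_lo=30.90, C_hi=37.01.
(200−151)/(37.01−30.90) × (33.84−30.90) + 151 = 49/6.11 × 2.94 + 151 ≈ 174.58 → 175.
PM2.5: 398.87 lies in 346.39–418.17, so I_lo=201, I_hi=300, C_lo=346.39, C_hi=418.17.
(300−201)/(418.17−346.39) × (398.87−346.39) + 201 = 99/71.78 × 52.48 + 201 ≈ 273.38 → 273.
Sub-indices: SO₂→155, NO₂→160, PM10→190, CO→175, PM2.5→273. Overall AQI = max = 273; dominant pollutant is PM2.5.

273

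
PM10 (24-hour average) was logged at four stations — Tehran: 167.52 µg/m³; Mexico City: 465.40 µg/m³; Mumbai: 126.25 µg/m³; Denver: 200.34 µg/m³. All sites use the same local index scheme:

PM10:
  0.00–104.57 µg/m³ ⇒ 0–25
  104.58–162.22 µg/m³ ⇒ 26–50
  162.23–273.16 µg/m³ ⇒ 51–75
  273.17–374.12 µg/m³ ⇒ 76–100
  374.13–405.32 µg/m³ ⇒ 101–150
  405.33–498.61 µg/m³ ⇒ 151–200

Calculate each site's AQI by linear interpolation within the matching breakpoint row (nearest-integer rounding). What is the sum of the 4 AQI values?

329

Tehran: row 162.23–273.16 (AQI 51–75). (75−51)·(167.52−162.23)/(273.16−162.23) + 51 = 24·5.29/110.93 + 51 ≈ 52.14 → 52.
Mexico City: 465.40 ∈ [405.33, 498.61] ↔ index [151, 200].
151 + (465.40−405.33)·(200−151)/(498.61−405.33) = 151 + 60.07·49/93.28 ≈ 182.55, so AQI = 183.
Mumbai: row 104.58–162.22 (AQI 26–50). (50−26)·(126.25−104.58)/(162.22−104.58) + 26 = 24·21.67/57.64 + 26 ≈ 35.02 → 35.
Denver: row 162.23–273.16 (AQI 51–75). (75−51)·(200.34−162.23)/(273.16−162.23) + 51 = 24·38.11/110.93 + 51 ≈ 59.25 → 59.
AQIs: Tehran=52, Mexico City=183, Mumbai=35, Denver=59. Sum = 52 + 183 + 35 + 59 = 329.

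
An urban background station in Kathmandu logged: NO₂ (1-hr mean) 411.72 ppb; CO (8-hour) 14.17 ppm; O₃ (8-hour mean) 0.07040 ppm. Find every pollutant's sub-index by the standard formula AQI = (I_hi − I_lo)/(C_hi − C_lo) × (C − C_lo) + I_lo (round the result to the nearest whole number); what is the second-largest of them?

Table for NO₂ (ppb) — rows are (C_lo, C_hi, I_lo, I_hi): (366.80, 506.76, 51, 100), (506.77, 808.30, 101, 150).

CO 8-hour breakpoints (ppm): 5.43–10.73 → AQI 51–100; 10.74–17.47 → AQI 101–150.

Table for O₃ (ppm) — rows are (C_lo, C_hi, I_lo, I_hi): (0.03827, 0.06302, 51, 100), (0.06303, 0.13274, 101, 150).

106

NO₂: 411.72 lies in 366.80–506.76, so I_lo=51, I_hi=100, C_lo=366.80, C_hi=506.76.
(100−51)/(506.76−366.80) × (411.72−366.80) + 51 = 49/139.96 × 44.92 + 51 ≈ 66.73 → 67.
CO 14.17: bracket 10.74–17.47 → index 101–150; slope 49/6.73, offset 3.43.
AQI = 101 + 49/6.73·3.43 ≈ 125.97 ⇒ 126.
O₃: 0.07040 ∈ [0.06303, 0.13274] ↔ index [101, 150].
101 + (0.07040−0.06303)·(150−101)/(0.13274−0.06303) = 101 + 0.00737·49/0.06971 ≈ 106.18, so AQI = 106.
Sub-indices: NO₂→67, CO→126, O₃→106. Ranked high→low: 126, 106, 67. Second-highest sub-index = 106.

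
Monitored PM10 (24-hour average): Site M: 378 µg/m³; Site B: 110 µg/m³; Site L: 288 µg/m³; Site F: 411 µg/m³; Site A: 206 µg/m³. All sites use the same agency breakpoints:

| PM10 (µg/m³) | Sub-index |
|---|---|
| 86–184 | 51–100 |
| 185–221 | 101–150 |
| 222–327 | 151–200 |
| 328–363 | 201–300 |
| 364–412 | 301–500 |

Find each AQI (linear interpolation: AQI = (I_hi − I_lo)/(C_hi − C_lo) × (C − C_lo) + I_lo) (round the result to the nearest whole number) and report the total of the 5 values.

Site M 378: bracket 364–412 → index 301–500; slope 199/48, offset 14.
AQI = 301 + 199/48·14 ≈ 359.04 ⇒ 359.
Site B: 110 lies in 86–184, so I_lo=51, I_hi=100, C_lo=86, C_hi=184.
(100−51)/(184−86) × (110−86) + 51 = 49/98 × 24 + 51 ≈ 63.00 → 63.
Site L: row 222–327 (AQI 151–200). (200−151)·(288−222)/(327−222) + 151 = 49·66/105 + 151 ≈ 181.80 → 182.
Site F 411: bracket 364–412 → index 301–500; slope 199/48, offset 47.
AQI = 301 + 199/48·47 ≈ 495.85 ⇒ 496.
Site A: 206 ∈ [185, 221] ↔ index [101, 150].
101 + (206−185)·(150−101)/(221−185) = 101 + 21·49/36 ≈ 129.58, so AQI = 130.
AQIs: Site M=359, Site B=63, Site L=182, Site F=496, Site A=130. Sum = 359 + 63 + 182 + 496 + 130 = 1230.

1230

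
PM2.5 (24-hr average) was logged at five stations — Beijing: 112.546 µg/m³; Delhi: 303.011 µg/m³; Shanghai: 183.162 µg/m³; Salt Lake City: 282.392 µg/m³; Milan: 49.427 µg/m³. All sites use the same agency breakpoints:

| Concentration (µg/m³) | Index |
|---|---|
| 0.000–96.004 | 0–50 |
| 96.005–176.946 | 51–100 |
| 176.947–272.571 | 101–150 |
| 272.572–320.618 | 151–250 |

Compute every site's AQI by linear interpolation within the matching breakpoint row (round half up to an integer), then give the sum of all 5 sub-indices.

Beijing: 112.546 ∈ [96.005, 176.946] ↔ index [51, 100].
51 + (112.546−96.005)·(100−51)/(176.946−96.005) = 51 + 16.541·49/80.941 ≈ 61.01, so AQI = 61.
Delhi: row 272.572–320.618 (AQI 151–250). (250−151)·(303.011−272.572)/(320.618−272.572) + 151 = 99·30.439/48.046 + 151 ≈ 213.72 → 214.
Shanghai: row 176.947–272.571 (AQI 101–150). (150−101)·(183.162−176.947)/(272.571−176.947) + 101 = 49·6.215/95.624 + 101 ≈ 104.18 → 104.
Salt Lake City 282.392: bracket 272.572–320.618 → index 151–250; slope 99/48.046, offset 9.820.
AQI = 151 + 99/48.046·9.820 ≈ 171.23 ⇒ 171.
Milan: 49.427 ∈ [0.000, 96.004] ↔ index [0, 50].
0 + (49.427−0.000)·(50−0)/(96.004−0.000) = 0 + 49.427·50/96.004 ≈ 25.74, so AQI = 26.
AQIs: Beijing=61, Delhi=214, Shanghai=104, Salt Lake City=171, Milan=26. Sum = 61 + 214 + 104 + 171 + 26 = 576.

576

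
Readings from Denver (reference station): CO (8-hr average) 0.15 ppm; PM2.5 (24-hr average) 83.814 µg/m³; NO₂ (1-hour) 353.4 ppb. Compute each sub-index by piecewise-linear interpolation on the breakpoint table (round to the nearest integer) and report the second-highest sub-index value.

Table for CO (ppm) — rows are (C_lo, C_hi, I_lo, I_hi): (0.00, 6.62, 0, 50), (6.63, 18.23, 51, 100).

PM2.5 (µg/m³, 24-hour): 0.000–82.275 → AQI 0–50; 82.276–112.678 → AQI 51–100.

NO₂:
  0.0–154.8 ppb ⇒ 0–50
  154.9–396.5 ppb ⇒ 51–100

53

CO: row 0.00–6.62 (AQI 0–50). (50−0)·(0.15−0.00)/(6.62−0.00) + 0 = 50·0.15/6.62 + 0 ≈ 1.13 → 1.
PM2.5: row 82.276–112.678 (AQI 51–100). (100−51)·(83.814−82.276)/(112.678−82.276) + 51 = 49·1.538/30.402 + 51 ≈ 53.48 → 53.
NO₂: 353.4 ∈ [154.9, 396.5] ↔ index [51, 100].
51 + (353.4−154.9)·(100−51)/(396.5−154.9) = 51 + 198.5·49/241.6 ≈ 91.26, so AQI = 91.
Sub-indices: CO→1, PM2.5→53, NO₂→91. Ranked high→low: 91, 53, 1. Second-highest sub-index = 53.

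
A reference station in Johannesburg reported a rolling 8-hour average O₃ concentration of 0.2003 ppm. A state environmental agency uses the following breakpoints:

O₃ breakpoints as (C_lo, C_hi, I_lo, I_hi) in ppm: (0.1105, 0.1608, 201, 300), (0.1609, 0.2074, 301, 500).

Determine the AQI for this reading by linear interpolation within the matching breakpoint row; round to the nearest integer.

470

O₃ 0.2003: bracket 0.1609–0.2074 → index 301–500; slope 199/0.0465, offset 0.0394.
AQI = 301 + 199/0.0465·0.0394 ≈ 469.62 ⇒ 470.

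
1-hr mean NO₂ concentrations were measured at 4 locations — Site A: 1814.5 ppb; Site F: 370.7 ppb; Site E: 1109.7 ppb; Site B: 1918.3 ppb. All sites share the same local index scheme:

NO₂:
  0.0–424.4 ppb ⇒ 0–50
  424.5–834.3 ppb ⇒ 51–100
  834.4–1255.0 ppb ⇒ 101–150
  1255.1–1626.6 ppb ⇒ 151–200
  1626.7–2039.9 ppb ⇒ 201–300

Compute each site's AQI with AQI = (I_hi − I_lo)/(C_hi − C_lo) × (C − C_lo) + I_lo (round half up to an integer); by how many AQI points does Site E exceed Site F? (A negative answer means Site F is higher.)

89

Site A: 1814.5 lies in 1626.7–2039.9, so I_lo=201, I_hi=300, C_lo=1626.7, C_hi=2039.9.
(300−201)/(2039.9−1626.7) × (1814.5−1626.7) + 201 = 99/413.2 × 187.8 + 201 ≈ 246.00 → 246.
Site F: row 0.0–424.4 (AQI 0–50). (50−0)·(370.7−0.0)/(424.4−0.0) + 0 = 50·370.7/424.4 + 0 ≈ 43.67 → 44.
Site E: row 834.4–1255.0 (AQI 101–150). (150−101)·(1109.7−834.4)/(1255.0−834.4) + 101 = 49·275.3/420.6 + 101 ≈ 133.07 → 133.
Site B: 1918.3 lies in 1626.7–2039.9, so I_lo=201, I_hi=300, C_lo=1626.7, C_hi=2039.9.
(300−201)/(2039.9−1626.7) × (1918.3−1626.7) + 201 = 99/413.2 × 291.6 + 201 ≈ 270.87 → 271.
AQIs: Site A=246, Site F=44, Site E=133, Site B=271. Site E (133) − Site F (44) = 89.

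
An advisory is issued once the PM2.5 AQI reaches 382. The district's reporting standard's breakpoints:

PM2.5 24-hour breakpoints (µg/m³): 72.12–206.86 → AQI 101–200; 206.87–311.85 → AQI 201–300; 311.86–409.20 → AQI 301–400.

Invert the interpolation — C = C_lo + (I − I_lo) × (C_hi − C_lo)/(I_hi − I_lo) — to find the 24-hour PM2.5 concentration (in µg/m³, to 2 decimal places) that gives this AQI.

AQI 382 lies in the 301–400 band, which corresponds to 311.86–409.20 µg/m³.
C = 311.86 + (382−301)×(409.20−311.86)/(400−301) = 311.86 + 81×97.34/99 ≈ 391.5018 µg/m³ → 391.50 µg/m³ to 2 dp.

391.50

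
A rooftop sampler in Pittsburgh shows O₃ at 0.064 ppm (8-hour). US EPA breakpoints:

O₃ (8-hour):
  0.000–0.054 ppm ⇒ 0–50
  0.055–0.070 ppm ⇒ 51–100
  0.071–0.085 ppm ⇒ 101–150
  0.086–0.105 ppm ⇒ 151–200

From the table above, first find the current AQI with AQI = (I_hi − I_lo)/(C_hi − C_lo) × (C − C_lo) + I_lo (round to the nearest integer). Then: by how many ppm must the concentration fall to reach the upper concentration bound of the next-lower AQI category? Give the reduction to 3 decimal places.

0.010

O₃: row 0.055–0.070 (AQI 51–100). (100−51)·(0.064−0.055)/(0.070−0.055) + 51 = 49·0.009/0.015 + 51 ≈ 80.40 → 80.
Current AQI 80 is in the Moderate range (51–100). The next-lower category tops out at AQI 50, whose upper concentration bound is 0.054 ppm.
Reduction needed = 0.064 − 0.054 = 0.010 ppm.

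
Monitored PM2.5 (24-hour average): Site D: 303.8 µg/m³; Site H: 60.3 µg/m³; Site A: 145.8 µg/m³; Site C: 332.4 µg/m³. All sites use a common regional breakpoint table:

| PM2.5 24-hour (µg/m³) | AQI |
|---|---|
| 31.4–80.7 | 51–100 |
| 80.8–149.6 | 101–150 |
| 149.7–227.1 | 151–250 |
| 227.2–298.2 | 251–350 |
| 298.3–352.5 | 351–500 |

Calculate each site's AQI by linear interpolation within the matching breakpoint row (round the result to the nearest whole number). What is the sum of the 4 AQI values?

Site D: 303.8 lies in 298.3–352.5, so I_lo=351, I_hi=500, C_lo=298.3, C_hi=352.5.
(500−351)/(352.5−298.3) × (303.8−298.3) + 351 = 149/54.2 × 5.5 + 351 ≈ 366.12 → 366.
Site H 60.3: bracket 31.4–80.7 → index 51–100; slope 49/49.3, offset 28.9.
AQI = 51 + 49/49.3·28.9 ≈ 79.72 ⇒ 80.
Site A: 145.8 lies in 80.8–149.6, so I_lo=101, I_hi=150, C_lo=80.8, C_hi=149.6.
(150−101)/(149.6−80.8) × (145.8−80.8) + 101 = 49/68.8 × 65.0 + 101 ≈ 147.29 → 147.
Site C: 332.4 ∈ [298.3, 352.5] ↔ index [351, 500].
351 + (332.4−298.3)·(500−351)/(352.5−298.3) = 351 + 34.1·149/54.2 ≈ 444.74, so AQI = 445.
AQIs: Site D=366, Site H=80, Site A=147, Site C=445. Sum = 366 + 80 + 147 + 445 = 1038.

1038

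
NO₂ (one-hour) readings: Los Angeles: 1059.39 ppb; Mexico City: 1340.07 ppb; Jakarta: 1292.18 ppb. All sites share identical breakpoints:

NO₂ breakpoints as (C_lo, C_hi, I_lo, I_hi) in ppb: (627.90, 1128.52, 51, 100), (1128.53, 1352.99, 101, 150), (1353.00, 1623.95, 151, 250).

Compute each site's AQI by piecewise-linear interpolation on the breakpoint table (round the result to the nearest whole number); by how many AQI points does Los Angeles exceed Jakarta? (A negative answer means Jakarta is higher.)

Los Angeles: row 627.90–1128.52 (AQI 51–100). (100−51)·(1059.39−627.90)/(1128.52−627.90) + 51 = 49·431.49/500.62 + 51 ≈ 93.23 → 93.
Mexico City: 1340.07 lies in 1128.53–1352.99, so I_lo=101, I_hi=150, C_lo=1128.53, C_hi=1352.99.
(150−101)/(1352.99−1128.53) × (1340.07−1128.53) + 101 = 49/224.46 × 211.54 + 101 ≈ 147.18 → 147.
Jakarta: row 1128.53–1352.99 (AQI 101–150). (150−101)·(1292.18−1128.53)/(1352.99−1128.53) + 101 = 49·163.65/224.46 + 101 ≈ 136.73 → 137.
AQIs: Los Angeles=93, Mexico City=147, Jakarta=137. Los Angeles (93) − Jakarta (137) = -44.

-44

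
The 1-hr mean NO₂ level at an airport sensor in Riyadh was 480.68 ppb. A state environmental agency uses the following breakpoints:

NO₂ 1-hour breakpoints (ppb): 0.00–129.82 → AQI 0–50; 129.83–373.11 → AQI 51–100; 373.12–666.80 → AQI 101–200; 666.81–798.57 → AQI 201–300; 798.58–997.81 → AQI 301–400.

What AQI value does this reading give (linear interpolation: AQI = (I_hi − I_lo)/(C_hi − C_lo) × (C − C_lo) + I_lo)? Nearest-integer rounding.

137

NO₂: row 373.12–666.80 (AQI 101–200). (200−101)·(480.68−373.12)/(666.80−373.12) + 101 = 99·107.56/293.68 + 101 ≈ 137.26 → 137.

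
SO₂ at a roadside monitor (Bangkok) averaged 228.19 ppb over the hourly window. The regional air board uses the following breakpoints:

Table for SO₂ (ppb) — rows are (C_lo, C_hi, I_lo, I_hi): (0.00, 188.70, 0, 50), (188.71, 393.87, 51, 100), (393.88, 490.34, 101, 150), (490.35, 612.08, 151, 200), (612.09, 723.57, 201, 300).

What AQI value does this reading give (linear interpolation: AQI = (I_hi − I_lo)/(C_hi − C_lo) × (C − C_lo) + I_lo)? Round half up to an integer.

SO₂: 228.19 ∈ [188.71, 393.87] ↔ index [51, 100].
51 + (228.19−188.71)·(100−51)/(393.87−188.71) = 51 + 39.48·49/205.16 ≈ 60.43, so AQI = 60.

60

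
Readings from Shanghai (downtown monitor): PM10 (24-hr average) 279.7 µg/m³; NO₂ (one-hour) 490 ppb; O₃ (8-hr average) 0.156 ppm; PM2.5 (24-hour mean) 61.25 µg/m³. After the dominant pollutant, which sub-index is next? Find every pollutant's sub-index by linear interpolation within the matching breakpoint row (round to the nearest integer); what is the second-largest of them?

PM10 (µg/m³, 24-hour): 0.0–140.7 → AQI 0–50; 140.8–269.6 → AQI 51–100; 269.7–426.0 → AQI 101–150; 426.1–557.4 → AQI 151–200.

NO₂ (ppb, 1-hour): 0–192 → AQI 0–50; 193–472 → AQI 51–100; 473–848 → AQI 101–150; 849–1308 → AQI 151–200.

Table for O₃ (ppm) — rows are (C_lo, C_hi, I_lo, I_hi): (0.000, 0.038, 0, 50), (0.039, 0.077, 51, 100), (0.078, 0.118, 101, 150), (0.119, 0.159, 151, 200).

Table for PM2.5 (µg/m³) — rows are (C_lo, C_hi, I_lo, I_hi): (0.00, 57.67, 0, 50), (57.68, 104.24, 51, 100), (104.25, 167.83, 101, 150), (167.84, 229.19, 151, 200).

PM10 279.7: bracket 269.7–426.0 → index 101–150; slope 49/156.3, offset 10.0.
AQI = 101 + 49/156.3·10.0 ≈ 104.13 ⇒ 104.
NO₂: row 473–848 (AQI 101–150). (150−101)·(490−473)/(848−473) + 101 = 49·17/375 + 101 ≈ 103.22 → 103.
O₃: row 0.119–0.159 (AQI 151–200). (200−151)·(0.156−0.119)/(0.159−0.119) + 151 = 49·0.037/0.040 + 151 ≈ 196.33 → 196.
PM2.5: 61.25 lies in 57.68–104.24, so I_lo=51, I_hi=100, C_lo=57.68, C_hi=104.24.
(100−51)/(104.24−57.68) × (61.25−57.68) + 51 = 49/46.56 × 3.57 + 51 ≈ 54.76 → 55.
Sub-indices: PM10→104, NO₂→103, O₃→196, PM2.5→55. Ranked high→low: 196, 104, 103, 55. Second-highest sub-index = 104.

104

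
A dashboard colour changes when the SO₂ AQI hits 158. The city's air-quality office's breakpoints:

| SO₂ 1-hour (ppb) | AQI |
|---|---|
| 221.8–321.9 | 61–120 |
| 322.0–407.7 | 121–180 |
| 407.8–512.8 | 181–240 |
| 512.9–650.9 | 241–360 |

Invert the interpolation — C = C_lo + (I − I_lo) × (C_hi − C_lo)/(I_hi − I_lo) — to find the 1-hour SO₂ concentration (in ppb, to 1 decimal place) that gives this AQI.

375.7

AQI 158 lies in the 121–180 band, which corresponds to 322.0–407.7 ppb.
C = 322.0 + (158−121)×(407.7−322.0)/(180−121) = 322.0 + 37×85.7/59 ≈ 375.744 ppb → 375.7 ppb to 1 dp.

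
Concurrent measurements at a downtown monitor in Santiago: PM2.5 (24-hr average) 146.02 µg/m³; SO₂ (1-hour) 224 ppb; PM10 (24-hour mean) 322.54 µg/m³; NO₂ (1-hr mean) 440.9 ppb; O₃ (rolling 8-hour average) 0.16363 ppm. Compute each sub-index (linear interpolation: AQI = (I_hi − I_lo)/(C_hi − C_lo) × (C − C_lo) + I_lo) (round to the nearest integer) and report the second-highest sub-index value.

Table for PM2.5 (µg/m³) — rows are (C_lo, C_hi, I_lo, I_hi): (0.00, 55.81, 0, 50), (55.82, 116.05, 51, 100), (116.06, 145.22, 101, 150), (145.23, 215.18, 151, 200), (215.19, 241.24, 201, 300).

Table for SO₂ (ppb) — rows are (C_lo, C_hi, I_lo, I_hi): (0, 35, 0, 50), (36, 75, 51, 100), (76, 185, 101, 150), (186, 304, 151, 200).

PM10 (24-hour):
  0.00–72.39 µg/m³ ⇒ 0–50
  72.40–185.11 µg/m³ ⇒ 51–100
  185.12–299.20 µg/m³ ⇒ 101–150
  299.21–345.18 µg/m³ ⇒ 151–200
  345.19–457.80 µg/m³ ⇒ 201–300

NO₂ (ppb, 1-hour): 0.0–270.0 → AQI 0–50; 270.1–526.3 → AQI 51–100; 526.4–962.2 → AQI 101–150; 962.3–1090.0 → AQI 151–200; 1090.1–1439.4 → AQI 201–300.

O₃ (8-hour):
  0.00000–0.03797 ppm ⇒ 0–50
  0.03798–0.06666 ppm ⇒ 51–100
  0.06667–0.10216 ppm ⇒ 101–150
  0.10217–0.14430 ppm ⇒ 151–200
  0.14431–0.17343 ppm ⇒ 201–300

176

PM2.5: 146.02 ∈ [145.23, 215.18] ↔ index [151, 200].
151 + (146.02−145.23)·(200−151)/(215.18−145.23) = 151 + 0.79·49/69.95 ≈ 151.55, so AQI = 152.
SO₂ 224: bracket 186–304 → index 151–200; slope 49/118, offset 38.
AQI = 151 + 49/118·38 ≈ 166.78 ⇒ 167.
PM10: 322.54 lies in 299.21–345.18, so I_lo=151, I_hi=200, C_lo=299.21, C_hi=345.18.
(200−151)/(345.18−299.21) × (322.54−299.21) + 151 = 49/45.97 × 23.33 + 151 ≈ 175.87 → 176.
NO₂: row 270.1–526.3 (AQI 51–100). (100−51)·(440.9−270.1)/(526.3−270.1) + 51 = 49·170.8/256.2 + 51 ≈ 83.67 → 84.
O₃: 0.16363 ∈ [0.14431, 0.17343] ↔ index [201, 300].
201 + (0.16363−0.14431)·(300−201)/(0.17343−0.14431) = 201 + 0.01932·99/0.02912 ≈ 266.68, so AQI = 267.
Sub-indices: PM2.5→152, SO₂→167, PM10→176, NO₂→84, O₃→267. Ranked high→low: 267, 176, 167, 152, 84. Second-highest sub-index = 176.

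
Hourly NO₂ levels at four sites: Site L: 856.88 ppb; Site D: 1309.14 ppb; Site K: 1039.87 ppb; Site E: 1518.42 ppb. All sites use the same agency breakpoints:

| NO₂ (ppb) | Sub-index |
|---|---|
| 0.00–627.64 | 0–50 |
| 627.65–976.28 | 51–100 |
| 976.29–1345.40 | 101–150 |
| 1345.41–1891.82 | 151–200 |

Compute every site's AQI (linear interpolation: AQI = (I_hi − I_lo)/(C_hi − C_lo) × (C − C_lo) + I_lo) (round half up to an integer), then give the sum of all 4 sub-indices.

504

Site L: 856.88 ∈ [627.65, 976.28] ↔ index [51, 100].
51 + (856.88−627.65)·(100−51)/(976.28−627.65) = 51 + 229.23·49/348.63 ≈ 83.22, so AQI = 83.
Site D: row 976.29–1345.40 (AQI 101–150). (150−101)·(1309.14−976.29)/(1345.40−976.29) + 101 = 49·332.85/369.11 + 101 ≈ 145.19 → 145.
Site K 1039.87: bracket 976.29–1345.40 → index 101–150; slope 49/369.11, offset 63.58.
AQI = 101 + 49/369.11·63.58 ≈ 109.44 ⇒ 109.
Site E: 1518.42 ∈ [1345.41, 1891.82] ↔ index [151, 200].
151 + (1518.42−1345.41)·(200−151)/(1891.82−1345.41) = 151 + 173.01·49/546.41 ≈ 166.51, so AQI = 167.
AQIs: Site L=83, Site D=145, Site K=109, Site E=167. Sum = 83 + 145 + 109 + 167 = 504.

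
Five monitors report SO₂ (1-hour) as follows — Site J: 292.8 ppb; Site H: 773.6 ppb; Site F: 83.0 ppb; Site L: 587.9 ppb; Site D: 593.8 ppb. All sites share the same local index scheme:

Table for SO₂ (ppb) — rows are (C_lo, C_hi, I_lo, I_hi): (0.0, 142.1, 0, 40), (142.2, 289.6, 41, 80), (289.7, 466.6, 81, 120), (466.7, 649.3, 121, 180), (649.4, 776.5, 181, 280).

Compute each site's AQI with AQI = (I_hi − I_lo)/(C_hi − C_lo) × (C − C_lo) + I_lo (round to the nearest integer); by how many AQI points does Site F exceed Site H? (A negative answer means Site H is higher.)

-255

Site J: 292.8 lies in 289.7–466.6, so I_lo=81, I_hi=120, C_lo=289.7, C_hi=466.6.
(120−81)/(466.6−289.7) × (292.8−289.7) + 81 = 39/176.9 × 3.1 + 81 ≈ 81.68 → 82.
Site H: row 649.4–776.5 (AQI 181–280). (280−181)·(773.6−649.4)/(776.5−649.4) + 181 = 99·124.2/127.1 + 181 ≈ 277.74 → 278.
Site F: 83.0 lies in 0.0–142.1, so I_lo=0, I_hi=40, C_lo=0.0, C_hi=142.1.
(40−0)/(142.1−0.0) × (83.0−0.0) + 0 = 40/142.1 × 83.0 + 0 ≈ 23.36 → 23.
Site L: row 466.7–649.3 (AQI 121–180). (180−121)·(587.9−466.7)/(649.3−466.7) + 121 = 59·121.2/182.6 + 121 ≈ 160.16 → 160.
Site D: 593.8 ∈ [466.7, 649.3] ↔ index [121, 180].
121 + (593.8−466.7)·(180−121)/(649.3−466.7) = 121 + 127.1·59/182.6 ≈ 162.07, so AQI = 162.
AQIs: Site J=82, Site H=278, Site F=23, Site L=160, Site D=162. Site F (23) − Site H (278) = -255.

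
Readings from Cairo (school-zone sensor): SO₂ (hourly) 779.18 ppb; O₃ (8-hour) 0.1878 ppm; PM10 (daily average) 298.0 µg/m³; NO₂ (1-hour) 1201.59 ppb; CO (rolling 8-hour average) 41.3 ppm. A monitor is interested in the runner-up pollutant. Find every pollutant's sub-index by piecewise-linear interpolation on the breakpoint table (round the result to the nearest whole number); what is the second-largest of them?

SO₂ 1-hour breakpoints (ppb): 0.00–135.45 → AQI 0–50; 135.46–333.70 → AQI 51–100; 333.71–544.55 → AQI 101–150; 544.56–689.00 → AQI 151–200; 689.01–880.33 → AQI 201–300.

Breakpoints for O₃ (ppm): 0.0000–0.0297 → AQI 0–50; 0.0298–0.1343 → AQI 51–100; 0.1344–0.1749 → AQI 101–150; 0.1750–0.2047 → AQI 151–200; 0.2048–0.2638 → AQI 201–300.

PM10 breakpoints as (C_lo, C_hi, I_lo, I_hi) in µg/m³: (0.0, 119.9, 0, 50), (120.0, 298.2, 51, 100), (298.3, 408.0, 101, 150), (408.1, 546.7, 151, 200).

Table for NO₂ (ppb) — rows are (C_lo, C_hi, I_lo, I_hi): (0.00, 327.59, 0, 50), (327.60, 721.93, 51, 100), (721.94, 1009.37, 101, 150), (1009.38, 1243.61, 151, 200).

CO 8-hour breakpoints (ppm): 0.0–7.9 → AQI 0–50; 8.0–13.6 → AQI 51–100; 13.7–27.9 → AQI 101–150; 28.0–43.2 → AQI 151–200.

194

SO₂: 779.18 ∈ [689.01, 880.33] ↔ index [201, 300].
201 + (779.18−689.01)·(300−201)/(880.33−689.01) = 201 + 90.17·99/191.32 ≈ 247.66, so AQI = 248.
O₃ 0.1878: bracket 0.1750–0.2047 → index 151–200; slope 49/0.0297, offset 0.0128.
AQI = 151 + 49/0.0297·0.0128 ≈ 172.12 ⇒ 172.
PM10: 298.0 ∈ [120.0, 298.2] ↔ index [51, 100].
51 + (298.0−120.0)·(100−51)/(298.2−120.0) = 51 + 178.0·49/178.2 ≈ 99.95, so AQI = 100.
NO₂: 1201.59 ∈ [1009.38, 1243.61] ↔ index [151, 200].
151 + (1201.59−1009.38)·(200−151)/(1243.61−1009.38) = 151 + 192.21·49/234.23 ≈ 191.21, so AQI = 191.
CO: 41.3 ∈ [28.0, 43.2] ↔ index [151, 200].
151 + (41.3−28.0)·(200−151)/(43.2−28.0) = 151 + 13.3·49/15.2 ≈ 193.88, so AQI = 194.
Sub-indices: SO₂→248, O₃→172, PM10→100, NO₂→191, CO→194. Ranked high→low: 248, 194, 191, 172, 100. Second-highest sub-index = 194.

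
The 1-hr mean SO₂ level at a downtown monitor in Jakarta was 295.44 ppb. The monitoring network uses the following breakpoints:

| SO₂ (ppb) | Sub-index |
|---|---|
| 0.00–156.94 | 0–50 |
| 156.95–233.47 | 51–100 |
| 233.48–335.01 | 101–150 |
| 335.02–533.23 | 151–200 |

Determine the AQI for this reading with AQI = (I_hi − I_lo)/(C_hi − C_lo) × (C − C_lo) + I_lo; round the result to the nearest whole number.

SO₂: 295.44 ∈ [233.48, 335.01] ↔ index [101, 150].
101 + (295.44−233.48)·(150−101)/(335.01−233.48) = 101 + 61.96·49/101.53 ≈ 130.90, so AQI = 131.
AQI 131 falls in the Unhealthy for Sensitive Groups category.

131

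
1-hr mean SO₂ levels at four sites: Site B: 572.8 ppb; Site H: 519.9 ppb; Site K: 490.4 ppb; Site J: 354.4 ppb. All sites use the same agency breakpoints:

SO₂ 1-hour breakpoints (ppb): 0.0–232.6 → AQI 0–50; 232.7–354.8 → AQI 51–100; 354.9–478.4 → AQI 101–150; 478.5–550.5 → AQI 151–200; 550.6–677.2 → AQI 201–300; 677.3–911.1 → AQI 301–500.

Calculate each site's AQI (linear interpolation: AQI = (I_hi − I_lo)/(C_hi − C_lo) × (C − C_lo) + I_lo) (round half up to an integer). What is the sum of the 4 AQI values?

Site B: 572.8 ∈ [550.6, 677.2] ↔ index [201, 300].
201 + (572.8−550.6)·(300−201)/(677.2−550.6) = 201 + 22.2·99/126.6 ≈ 218.36, so AQI = 218.
Site H: 519.9 lies in 478.5–550.5, so I_lo=151, I_hi=200, C_lo=478.5, C_hi=550.5.
(200−151)/(550.5−478.5) × (519.9−478.5) + 151 = 49/72.0 × 41.4 + 151 ≈ 179.18 → 179.
Site K: 490.4 ∈ [478.5, 550.5] ↔ index [151, 200].
151 + (490.4−478.5)·(200−151)/(550.5−478.5) = 151 + 11.9·49/72.0 ≈ 159.10, so AQI = 159.
Site J: 354.4 lies in 232.7–354.8, so I_lo=51, I_hi=100, C_lo=232.7, C_hi=354.8.
(100−51)/(354.8−232.7) × (354.4−232.7) + 51 = 49/122.1 × 121.7 + 51 ≈ 99.84 → 100.
AQIs: Site B=218, Site H=179, Site K=159, Site J=100. Sum = 218 + 179 + 159 + 100 = 656.

656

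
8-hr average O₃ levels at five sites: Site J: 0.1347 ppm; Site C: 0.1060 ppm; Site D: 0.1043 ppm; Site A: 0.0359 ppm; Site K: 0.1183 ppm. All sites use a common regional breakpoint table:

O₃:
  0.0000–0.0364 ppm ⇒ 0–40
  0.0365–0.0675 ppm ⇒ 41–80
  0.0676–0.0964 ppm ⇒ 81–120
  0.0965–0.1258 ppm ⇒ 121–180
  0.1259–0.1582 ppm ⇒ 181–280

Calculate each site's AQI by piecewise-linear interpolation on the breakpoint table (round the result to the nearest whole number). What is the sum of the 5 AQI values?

689

Site J: 0.1347 lies in 0.1259–0.1582, so I_lo=181, I_hi=280, C_lo=0.1259, C_hi=0.1582.
(280−181)/(0.1582−0.1259) × (0.1347−0.1259) + 181 = 99/0.0323 × 0.0088 + 181 ≈ 207.97 → 208.
Site C 0.1060: bracket 0.0965–0.1258 → index 121–180; slope 59/0.0293, offset 0.0095.
AQI = 121 + 59/0.0293·0.0095 ≈ 140.13 ⇒ 140.
Site D 0.1043: bracket 0.0965–0.1258 → index 121–180; slope 59/0.0293, offset 0.0078.
AQI = 121 + 59/0.0293·0.0078 ≈ 136.71 ⇒ 137.
Site A: 0.0359 lies in 0.0000–0.0364, so I_lo=0, I_hi=40, C_lo=0.0000, C_hi=0.0364.
(40−0)/(0.0364−0.0000) × (0.0359−0.0000) + 0 = 40/0.0364 × 0.0359 + 0 ≈ 39.45 → 39.
Site K: 0.1183 ∈ [0.0965, 0.1258] ↔ index [121, 180].
121 + (0.1183−0.0965)·(180−121)/(0.1258−0.0965) = 121 + 0.0218·59/0.0293 ≈ 164.90, so AQI = 165.
AQIs: Site J=208, Site C=140, Site D=137, Site A=39, Site K=165. Sum = 208 + 140 + 137 + 39 + 165 = 689.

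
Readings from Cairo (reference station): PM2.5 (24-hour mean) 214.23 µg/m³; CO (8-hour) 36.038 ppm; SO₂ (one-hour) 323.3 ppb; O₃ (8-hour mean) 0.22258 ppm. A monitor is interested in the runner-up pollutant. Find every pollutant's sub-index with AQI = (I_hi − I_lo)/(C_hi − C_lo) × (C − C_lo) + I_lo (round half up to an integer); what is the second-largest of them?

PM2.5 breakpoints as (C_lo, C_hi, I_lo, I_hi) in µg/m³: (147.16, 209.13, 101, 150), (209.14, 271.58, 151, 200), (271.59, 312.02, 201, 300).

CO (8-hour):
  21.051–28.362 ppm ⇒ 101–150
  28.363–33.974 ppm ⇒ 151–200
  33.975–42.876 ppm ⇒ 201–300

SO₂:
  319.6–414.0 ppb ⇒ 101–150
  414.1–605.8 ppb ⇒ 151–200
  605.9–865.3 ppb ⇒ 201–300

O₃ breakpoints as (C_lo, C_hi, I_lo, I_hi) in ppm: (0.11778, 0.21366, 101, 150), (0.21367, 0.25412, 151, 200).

162

PM2.5: 214.23 ∈ [209.14, 271.58] ↔ index [151, 200].
151 + (214.23−209.14)·(200−151)/(271.58−209.14) = 151 + 5.09·49/62.44 ≈ 154.99, so AQI = 155.
CO: 36.038 lies in 33.975–42.876, so I_lo=201, I_hi=300, C_lo=33.975, C_hi=42.876.
(300−201)/(42.876−33.975) × (36.038−33.975) + 201 = 99/8.901 × 2.063 + 201 ≈ 223.95 → 224.
SO₂ 323.3: bracket 319.6–414.0 → index 101–150; slope 49/94.4, offset 3.7.
AQI = 101 + 49/94.4·3.7 ≈ 102.92 ⇒ 103.
O₃: row 0.21367–0.25412 (AQI 151–200). (200−151)·(0.22258−0.21367)/(0.25412−0.21367) + 151 = 49·0.00891/0.04045 + 151 ≈ 161.79 → 162.
Sub-indices: PM2.5→155, CO→224, SO₂→103, O₃→162. Ranked high→low: 224, 162, 155, 103. Second-highest sub-index = 162.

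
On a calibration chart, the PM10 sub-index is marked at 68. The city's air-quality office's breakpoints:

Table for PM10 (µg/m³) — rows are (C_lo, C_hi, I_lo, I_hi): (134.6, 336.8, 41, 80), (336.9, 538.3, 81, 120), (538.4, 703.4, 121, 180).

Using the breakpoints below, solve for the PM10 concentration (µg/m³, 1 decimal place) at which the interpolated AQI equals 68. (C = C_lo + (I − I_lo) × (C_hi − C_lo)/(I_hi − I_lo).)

AQI 68 lies in the 41–80 band, which corresponds to 134.6–336.8 µg/m³.
C = 134.6 + (68−41)×(336.8−134.6)/(80−41) = 134.6 + 27×202.2/39 ≈ 274.585 µg/m³ → 274.6 µg/m³ to 1 dp.

274.6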